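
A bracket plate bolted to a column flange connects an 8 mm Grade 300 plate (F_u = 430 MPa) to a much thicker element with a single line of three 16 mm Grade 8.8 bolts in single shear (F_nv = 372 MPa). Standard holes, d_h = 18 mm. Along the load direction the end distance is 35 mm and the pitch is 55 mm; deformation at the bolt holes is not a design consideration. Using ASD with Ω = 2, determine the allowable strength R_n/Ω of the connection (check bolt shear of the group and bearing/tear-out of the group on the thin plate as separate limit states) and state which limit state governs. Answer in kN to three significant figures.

Bolt shear: A_b = π·16²/4 = 201.1 mm²; R_n = 372 × 201.1 × 3 × 1 / 1000 = 224.4 kN → 224.4 / 2 = 112 kN.
Bearing (1.5 l_c t F_u ≤ 3.0 d t F_u): upper limit = 3.0·16·8·430 / 1000 = 165.1 kN.
  Edge l_c = 35 − 18/2 = 26 → r_n = 134.2 kN; interior l_c = 55 − 18 = 37 → r_n = 165.1 kN.
  R_n,bearing = 1·134.2 + 2·165.1 = 464.4 kN → 464.4 / 2 = 232 kN.
Bolt shear governs: 112 kN.

112 kN (bolt shear governs)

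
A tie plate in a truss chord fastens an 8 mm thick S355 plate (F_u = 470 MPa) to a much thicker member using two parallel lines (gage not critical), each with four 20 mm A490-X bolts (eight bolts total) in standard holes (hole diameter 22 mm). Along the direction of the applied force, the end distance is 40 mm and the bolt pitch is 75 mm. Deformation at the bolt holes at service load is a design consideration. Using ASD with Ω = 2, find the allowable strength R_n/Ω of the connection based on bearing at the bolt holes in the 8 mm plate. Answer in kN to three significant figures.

Per bolt r_n = 1.2 l_c t F_u ≤ 2.4 d t F_u; upper limit = 2.4 × 20 × 8 × 470 / 1000 = 180.5 kN.
Edge bolt: l_c = 40 − 22/2 = 29 mm → 1.2 × 29 × 8 × 470 / 1000 = 130.8 → r_n = 130.8 kN.
Interior bolts: l_c = 75 − 22 = 53 mm → 1.2 × 53 × 8 × 470 / 1000 = 239.1 → r_n = 180.5 kN.
R_n = 2 × 130.8 + 6 × 180.5 = 1345 kN.
Allowable strength R_n/Ω = 1345 / 2 = 672 kN.

672 kN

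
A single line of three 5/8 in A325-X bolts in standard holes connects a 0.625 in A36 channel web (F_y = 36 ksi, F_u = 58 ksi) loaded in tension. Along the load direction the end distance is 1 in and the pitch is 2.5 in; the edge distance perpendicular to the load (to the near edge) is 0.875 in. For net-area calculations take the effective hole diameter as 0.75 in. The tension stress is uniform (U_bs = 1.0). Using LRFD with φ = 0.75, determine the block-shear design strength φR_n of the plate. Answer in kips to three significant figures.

74.3 kips

Shear plane L_v = 1 + 2·2.5 = 6 in; A_gv = 6 × 0.625 = 3.75 in².
A_nv = (6 − 2.5·0.75) × 0.625 = 2.578 in².
A_nt = (0.875 − 0.5·0.75) × 0.625 = 0.3125 in².
0.6 F_u A_nv = 89.72 kips; 0.6 F_y A_gv = 81 kips → shear yielding governs the shear term.
R_n = 81 + 1.0 × 58 × 0.3125 = 99.12 kips.
Design strength φR_n = 0.75 × 99.12 = 74.3 kips.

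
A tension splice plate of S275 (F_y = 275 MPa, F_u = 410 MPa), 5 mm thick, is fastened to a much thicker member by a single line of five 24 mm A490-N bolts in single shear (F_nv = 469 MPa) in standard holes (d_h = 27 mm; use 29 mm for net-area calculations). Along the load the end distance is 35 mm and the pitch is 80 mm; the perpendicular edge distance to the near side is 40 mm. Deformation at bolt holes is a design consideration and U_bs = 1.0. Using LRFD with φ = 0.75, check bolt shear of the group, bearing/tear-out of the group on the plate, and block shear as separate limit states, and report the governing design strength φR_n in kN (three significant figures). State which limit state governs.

246 kN (block shear governs)

Bolt shear: A_b = π·24²/4 = 452.4 mm²; R_n = 469 × 452.4 × 5 × 1 / 1000 = 1061 kN → 0.75 × 1061 = 796 kN.
Bearing: edge l_c = 21.5, r_n = 52.89 kN; interior l_c = 53, r_n = 118.1 kN; R_n = 52.89 + 4·118.1 = 525.2 kN → 394 kN.
Block shear: A_gv = 1775, A_nv = 1122, A_nt = 127.5 mm²; R_n = min(0.6F_uA_nv, 0.6F_yA_gv) + U_bs·F_u·A_nt = 328.4 kN → 246 kN.
Block shear governs: 246 kN.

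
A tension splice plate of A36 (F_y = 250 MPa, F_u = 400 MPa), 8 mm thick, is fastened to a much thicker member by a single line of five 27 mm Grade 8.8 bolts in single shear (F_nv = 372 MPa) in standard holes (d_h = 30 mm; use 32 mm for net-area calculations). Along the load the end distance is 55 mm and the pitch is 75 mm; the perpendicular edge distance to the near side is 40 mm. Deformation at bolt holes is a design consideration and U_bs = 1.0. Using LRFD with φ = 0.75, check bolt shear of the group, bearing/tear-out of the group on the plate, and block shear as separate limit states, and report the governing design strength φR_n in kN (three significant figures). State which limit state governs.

361 kN (block shear governs)

Bolt shear: A_b = π·27²/4 = 572.6 mm²; R_n = 372 × 572.6 × 5 × 1 / 1000 = 1065 kN → 0.75 × 1065 = 799 kN.
Bearing: edge l_c = 40, r_n = 153.6 kN; interior l_c = 45, r_n = 172.8 kN; R_n = 153.6 + 4·172.8 = 844.8 kN → 634 kN.
Block shear: A_gv = 2840, A_nv = 1688, A_nt = 192 mm²; R_n = min(0.6F_uA_nv, 0.6F_yA_gv) + U_bs·F_u·A_nt = 481.9 kN → 361 kN.
Block shear governs: 361 kN.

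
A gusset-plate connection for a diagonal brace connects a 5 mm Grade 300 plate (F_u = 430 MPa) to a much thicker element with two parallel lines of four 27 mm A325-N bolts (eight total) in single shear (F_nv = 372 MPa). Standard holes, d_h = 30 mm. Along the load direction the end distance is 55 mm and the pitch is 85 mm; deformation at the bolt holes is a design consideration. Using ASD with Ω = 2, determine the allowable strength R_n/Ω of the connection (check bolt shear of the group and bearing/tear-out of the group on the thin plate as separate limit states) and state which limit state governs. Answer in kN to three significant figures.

521 kN (bearing governs)

Bolt shear: A_b = π·27²/4 = 572.6 mm²; R_n = 372 × 572.6 × 8 × 1 / 1000 = 1704 kN → 1704 / 2 = 852 kN.
Bearing (1.2 l_c t F_u ≤ 2.4 d t F_u): upper limit = 2.4·27·5·430 / 1000 = 139.3 kN.
  Edge l_c = 55 − 30/2 = 40 → r_n = 103.2 kN; interior l_c = 85 − 30 = 55 → r_n = 139.3 kN.
  R_n,bearing = 2·103.2 + 6·139.3 = 1042 kN → 1042 / 2 = 521 kN.
Bearing governs: 521 kN.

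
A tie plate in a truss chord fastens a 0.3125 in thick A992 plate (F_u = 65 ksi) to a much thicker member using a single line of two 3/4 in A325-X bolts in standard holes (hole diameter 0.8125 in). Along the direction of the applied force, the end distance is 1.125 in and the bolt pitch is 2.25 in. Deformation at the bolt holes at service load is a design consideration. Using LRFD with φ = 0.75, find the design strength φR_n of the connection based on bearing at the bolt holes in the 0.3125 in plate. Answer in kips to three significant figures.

39.4 kips

Per bolt r_n = 1.2 l_c t F_u ≤ 2.4 d t F_u; upper limit = 2.4 × 0.75 × 0.3125 × 65 = 36.56 kips.
Edge bolt: l_c = 1.125 − 0.8125/2 = 0.7188 in → 1.2 × 0.7188 × 0.3125 × 65 = 17.52 → r_n = 17.52 kips.
Interior bolts: l_c = 2.25 − 0.8125 = 1.438 in → 1.2 × 1.438 × 0.3125 × 65 = 35.04 → r_n = 35.04 kips.
R_n = 1 × 17.52 + 1 × 35.04 = 52.56 kips.
Design strength φR_n = 0.75 × 52.56 = 39.4 kips.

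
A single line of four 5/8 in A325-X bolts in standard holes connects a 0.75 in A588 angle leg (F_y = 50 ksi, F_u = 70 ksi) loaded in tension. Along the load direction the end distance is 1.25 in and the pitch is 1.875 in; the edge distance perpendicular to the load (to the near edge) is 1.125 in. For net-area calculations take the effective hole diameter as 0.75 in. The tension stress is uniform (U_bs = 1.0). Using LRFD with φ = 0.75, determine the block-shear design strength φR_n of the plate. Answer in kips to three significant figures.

130 kips

Shear plane L_v = 1.25 + 3·1.875 = 6.875 in; A_gv = 6.875 × 0.75 = 5.156 in².
A_nv = (6.875 − 3.5·0.75) × 0.75 = 3.188 in².
A_nt = (1.125 − 0.5·0.75) × 0.75 = 0.5625 in².
0.6 F_u A_nv = 133.9 kips; 0.6 F_y A_gv = 154.7 kips → shear rupture governs the shear term.
R_n = 133.9 + 1.0 × 70 × 0.5625 = 173.2 kips.
Design strength φR_n = 0.75 × 173.2 = 130 kips.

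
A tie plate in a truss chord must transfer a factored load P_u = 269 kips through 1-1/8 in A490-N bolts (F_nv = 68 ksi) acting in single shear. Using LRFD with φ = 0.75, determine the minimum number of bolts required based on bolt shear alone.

6 bolts

A_b = π·1.125²/4 = 0.994 in².
Per-bolt design strength φR_n = 0.75 × 68 × 0.994 × 1 = 50.69 kips.
n ≥ 269 / 50.69 = 5.306 → use 6 bolts.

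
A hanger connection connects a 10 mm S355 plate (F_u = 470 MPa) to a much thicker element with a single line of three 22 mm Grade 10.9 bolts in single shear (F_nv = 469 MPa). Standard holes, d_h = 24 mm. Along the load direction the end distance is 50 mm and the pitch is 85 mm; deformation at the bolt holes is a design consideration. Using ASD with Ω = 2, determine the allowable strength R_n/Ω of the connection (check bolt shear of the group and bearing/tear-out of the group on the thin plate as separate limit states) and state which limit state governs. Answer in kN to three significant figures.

267 kN (bolt shear governs)

Bolt shear: A_b = π·22²/4 = 380.1 mm²; R_n = 469 × 380.1 × 3 × 1 / 1000 = 534.8 kN → 534.8 / 2 = 267 kN.
Bearing (1.2 l_c t F_u ≤ 2.4 d t F_u): upper limit = 2.4·22·10·470 / 1000 = 248.2 kN.
  Edge l_c = 50 − 24/2 = 38 → r_n = 214.3 kN; interior l_c = 85 − 24 = 61 → r_n = 248.2 kN.
  R_n,bearing = 1·214.3 + 2·248.2 = 710.6 kN → 710.6 / 2 = 355 kN.
Bolt shear governs: 267 kN.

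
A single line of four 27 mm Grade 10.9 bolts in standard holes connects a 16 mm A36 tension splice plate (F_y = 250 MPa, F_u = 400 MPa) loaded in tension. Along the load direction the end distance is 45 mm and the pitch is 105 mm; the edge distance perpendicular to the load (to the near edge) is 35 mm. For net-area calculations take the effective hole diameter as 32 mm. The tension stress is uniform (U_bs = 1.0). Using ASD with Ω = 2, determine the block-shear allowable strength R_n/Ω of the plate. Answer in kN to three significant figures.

493 kN

Shear plane L_v = 45 + 3·105 = 360 mm; A_gv = 360 × 16 = 5760 mm².
A_nv = (360 − 3.5·32) × 16 = 3968 mm².
A_nt = (35 − 0.5·32) × 16 = 304 mm².
0.6 F_u A_nv = 952.3 kN; 0.6 F_y A_gv = 864 kN → shear yielding governs the shear term.
R_n = 864 + 1.0 × 400 × 304 / 1000 = 985.6 kN.
Allowable strength R_n/Ω = 985.6 / 2 = 493 kN.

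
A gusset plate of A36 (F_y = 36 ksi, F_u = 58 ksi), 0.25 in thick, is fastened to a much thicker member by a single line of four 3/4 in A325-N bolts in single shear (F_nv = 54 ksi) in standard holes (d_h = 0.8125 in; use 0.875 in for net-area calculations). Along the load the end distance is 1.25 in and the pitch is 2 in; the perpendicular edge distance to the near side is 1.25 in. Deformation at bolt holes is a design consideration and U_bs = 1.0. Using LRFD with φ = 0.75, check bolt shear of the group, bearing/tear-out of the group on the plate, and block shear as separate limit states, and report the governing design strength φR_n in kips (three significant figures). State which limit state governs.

Bolt shear: A_b = π·0.75²/4 = 0.4418 in²; R_n = 54 × 0.4418 × 4 × 1 = 95.43 kips → 0.75 × 95.43 = 71.6 kips.
Bearing: edge l_c = 0.8438, r_n = 14.68 kips; interior l_c = 1.188, r_n = 20.66 kips; R_n = 14.68 + 3·20.66 = 76.67 kips → 57.5 kips.
Block shear: A_gv = 1.812, A_nv = 1.047, A_nt = 0.2031 in²; R_n = min(0.6F_uA_nv, 0.6F_yA_gv) + U_bs·F_u·A_nt = 48.21 kips → 36.2 kips.
Block shear governs: 36.2 kips.

36.2 kips (block shear governs)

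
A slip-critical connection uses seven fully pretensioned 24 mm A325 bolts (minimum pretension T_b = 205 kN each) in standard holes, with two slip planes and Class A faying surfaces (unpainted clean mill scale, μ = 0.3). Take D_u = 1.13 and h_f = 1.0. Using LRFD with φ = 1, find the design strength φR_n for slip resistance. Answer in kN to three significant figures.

R_n = μ · D_u · h_f · T_b · n_s · n_b = 0.3 × 1.13 × 1.0 × 205 × 2 × 7 = 972.9 kN.
Design strength φR_n = 1 × 972.9 = 973 kN.

973 kN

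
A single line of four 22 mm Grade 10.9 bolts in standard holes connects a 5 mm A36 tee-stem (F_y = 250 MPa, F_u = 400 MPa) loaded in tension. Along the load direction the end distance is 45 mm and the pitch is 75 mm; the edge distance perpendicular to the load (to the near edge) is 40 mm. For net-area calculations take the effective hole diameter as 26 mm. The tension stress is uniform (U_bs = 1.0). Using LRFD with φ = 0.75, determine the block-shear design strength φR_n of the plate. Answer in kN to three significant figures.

192 kN

Shear plane L_v = 45 + 3·75 = 270 mm; A_gv = 270 × 5 = 1350 mm².
A_nv = (270 − 3.5·26) × 5 = 895 mm².
A_nt = (40 − 0.5·26) × 5 = 135 mm².
0.6 F_u A_nv = 214.8 kN; 0.6 F_y A_gv = 202.5 kN → shear yielding governs the shear term.
R_n = 202.5 + 1.0 × 400 × 135 / 1000 = 256.5 kN.
Design strength φR_n = 0.75 × 256.5 = 192 kN.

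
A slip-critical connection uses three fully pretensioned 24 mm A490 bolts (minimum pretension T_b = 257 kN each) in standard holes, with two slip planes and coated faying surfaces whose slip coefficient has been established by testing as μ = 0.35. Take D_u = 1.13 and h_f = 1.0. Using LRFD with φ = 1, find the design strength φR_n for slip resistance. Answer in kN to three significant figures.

R_n = μ · D_u · h_f · T_b · n_s · n_b = 0.35 × 1.13 × 1.0 × 257 × 2 × 3 = 609.9 kN.
Design strength φR_n = 1 × 609.9 = 610 kN.

610 kN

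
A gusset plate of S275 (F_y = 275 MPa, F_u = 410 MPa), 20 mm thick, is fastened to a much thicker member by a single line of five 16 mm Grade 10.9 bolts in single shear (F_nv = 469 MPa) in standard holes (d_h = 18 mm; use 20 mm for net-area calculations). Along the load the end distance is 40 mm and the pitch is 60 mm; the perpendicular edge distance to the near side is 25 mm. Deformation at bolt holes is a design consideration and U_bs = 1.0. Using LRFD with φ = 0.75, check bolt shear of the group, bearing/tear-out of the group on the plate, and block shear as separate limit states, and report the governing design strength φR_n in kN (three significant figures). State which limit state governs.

354 kN (bolt shear governs)

Bolt shear: A_b = π·16²/4 = 201.1 mm²; R_n = 469 × 201.1 × 5 × 1 / 1000 = 471.5 kN → 0.75 × 471.5 = 354 kN.
Bearing: edge l_c = 31, r_n = 305 kN; interior l_c = 42, r_n = 314.9 kN; R_n = 305 + 4·314.9 = 1565 kN → 1170 kN.
Block shear: A_gv = 5600, A_nv = 3800, A_nt = 300 mm²; R_n = min(0.6F_uA_nv, 0.6F_yA_gv) + U_bs·F_u·A_nt = 1047 kN → 785 kN.
Bolt shear governs: 354 kN.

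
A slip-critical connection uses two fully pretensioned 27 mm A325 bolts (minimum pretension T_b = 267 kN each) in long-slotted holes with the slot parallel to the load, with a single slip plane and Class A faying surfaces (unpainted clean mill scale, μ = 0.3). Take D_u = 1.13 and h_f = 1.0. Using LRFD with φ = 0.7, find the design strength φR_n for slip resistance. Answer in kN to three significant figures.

127 kN

R_n = μ · D_u · h_f · T_b · n_s · n_b = 0.3 × 1.13 × 1.0 × 267 × 1 × 2 = 181 kN.
Design strength φR_n = 0.7 × 181 = 127 kN.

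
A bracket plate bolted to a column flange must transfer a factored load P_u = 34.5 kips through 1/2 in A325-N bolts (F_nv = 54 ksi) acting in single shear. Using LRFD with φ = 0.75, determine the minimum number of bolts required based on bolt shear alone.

A_b = π·0.5²/4 = 0.1963 in².
Per-bolt design strength φR_n = 0.75 × 54 × 0.1963 × 1 = 7.952 kips.
n ≥ 34.5 / 7.952 = 4.338 → use 5 bolts.

5 bolts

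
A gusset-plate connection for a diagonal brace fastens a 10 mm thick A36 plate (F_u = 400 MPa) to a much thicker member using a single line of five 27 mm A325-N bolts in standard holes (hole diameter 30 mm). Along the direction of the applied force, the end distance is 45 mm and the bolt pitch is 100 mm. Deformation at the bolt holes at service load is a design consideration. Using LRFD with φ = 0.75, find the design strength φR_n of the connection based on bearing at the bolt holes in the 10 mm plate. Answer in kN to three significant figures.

Per bolt r_n = 1.2 l_c t F_u ≤ 2.4 d t F_u; upper limit = 2.4 × 27 × 10 × 400 / 1000 = 259.2 kN.
Edge bolt: l_c = 45 − 30/2 = 30 mm → 1.2 × 30 × 10 × 400 / 1000 = 144 → r_n = 144 kN.
Interior bolts: l_c = 100 − 30 = 70 mm → 1.2 × 70 × 10 × 400 / 1000 = 336 → r_n = 259.2 kN.
R_n = 1 × 144 + 4 × 259.2 = 1181 kN.
Design strength φR_n = 0.75 × 1181 = 886 kN.

886 kN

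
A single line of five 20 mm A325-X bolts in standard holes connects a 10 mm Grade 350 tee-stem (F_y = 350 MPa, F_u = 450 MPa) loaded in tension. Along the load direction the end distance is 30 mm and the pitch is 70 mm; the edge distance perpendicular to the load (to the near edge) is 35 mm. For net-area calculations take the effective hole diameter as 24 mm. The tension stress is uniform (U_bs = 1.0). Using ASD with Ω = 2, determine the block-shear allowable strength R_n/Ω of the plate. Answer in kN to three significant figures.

324 kN

Shear plane L_v = 30 + 4·70 = 310 mm; A_gv = 310 × 10 = 3100 mm².
A_nv = (310 − 4.5·24) × 10 = 2020 mm².
A_nt = (35 − 0.5·24) × 10 = 230 mm².
0.6 F_u A_nv = 545.4 kN; 0.6 F_y A_gv = 651 kN → shear rupture governs the shear term.
R_n = 545.4 + 1.0 × 450 × 230 / 1000 = 648.9 kN.
Allowable strength R_n/Ω = 648.9 / 2 = 324 kN.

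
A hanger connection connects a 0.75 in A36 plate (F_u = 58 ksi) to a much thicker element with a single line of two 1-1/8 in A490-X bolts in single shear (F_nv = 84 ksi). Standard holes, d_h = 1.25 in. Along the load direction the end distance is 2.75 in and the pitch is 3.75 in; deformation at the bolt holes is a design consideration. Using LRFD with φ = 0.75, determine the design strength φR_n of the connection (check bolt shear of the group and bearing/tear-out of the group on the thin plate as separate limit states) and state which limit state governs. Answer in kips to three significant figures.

Bolt shear: A_b = π·1.125²/4 = 0.994 in²; R_n = 84 × 0.994 × 2 × 1 = 167 kips → 0.75 × 167 = 125 kips.
Bearing (1.2 l_c t F_u ≤ 2.4 d t F_u): upper limit = 2.4·1.125·0.75·58 = 117.4 kips.
  Edge l_c = 2.75 − 1.25/2 = 2.125 → r_n = 110.9 kips; interior l_c = 3.75 − 1.25 = 2.5 → r_n = 117.4 kips.
  R_n,bearing = 1·110.9 + 1·117.4 = 228.4 kips → 0.75 × 228.4 = 171 kips.
Bolt shear governs: 125 kips.

125 kips (bolt shear governs)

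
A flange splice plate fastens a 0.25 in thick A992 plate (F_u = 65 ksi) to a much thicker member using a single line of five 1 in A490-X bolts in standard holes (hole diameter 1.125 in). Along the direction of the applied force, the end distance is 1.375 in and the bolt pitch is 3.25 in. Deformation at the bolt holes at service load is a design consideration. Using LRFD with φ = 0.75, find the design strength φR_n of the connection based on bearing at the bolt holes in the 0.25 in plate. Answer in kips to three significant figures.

Per bolt r_n = 1.2 l_c t F_u ≤ 2.4 d t F_u; upper limit = 2.4 × 1 × 0.25 × 65 = 39 kips.
Edge bolt: l_c = 1.375 − 1.125/2 = 0.8125 in → 1.2 × 0.8125 × 0.25 × 65 = 15.84 → r_n = 15.84 kips.
Interior bolts: l_c = 3.25 − 1.125 = 2.125 in → 1.2 × 2.125 × 0.25 × 65 = 41.44 → r_n = 39 kips.
R_n = 1 × 15.84 + 4 × 39 = 171.8 kips.
Design strength φR_n = 0.75 × 171.8 = 129 kips.

129 kips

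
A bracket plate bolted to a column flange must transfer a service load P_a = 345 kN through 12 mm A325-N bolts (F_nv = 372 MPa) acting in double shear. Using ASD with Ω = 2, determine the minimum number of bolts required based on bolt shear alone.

A_b = π·12²/4 = 113.1 mm².
Per-bolt allowable strength R_n/Ω = 372 × 113.1 × 2 / 1000 / 2 = 42.07 kN.
n ≥ 345 / 42.07 = 8.2 → use 9 bolts.

9 bolts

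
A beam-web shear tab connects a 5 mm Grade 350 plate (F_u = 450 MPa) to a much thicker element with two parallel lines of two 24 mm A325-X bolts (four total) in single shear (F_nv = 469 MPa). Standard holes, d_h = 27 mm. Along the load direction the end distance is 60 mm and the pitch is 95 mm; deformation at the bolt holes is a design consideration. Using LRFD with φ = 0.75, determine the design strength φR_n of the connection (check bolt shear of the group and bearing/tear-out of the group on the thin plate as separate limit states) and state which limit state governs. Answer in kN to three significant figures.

Bolt shear: A_b = π·24²/4 = 452.4 mm²; R_n = 469 × 452.4 × 4 × 1 / 1000 = 848.7 kN → 0.75 × 848.7 = 637 kN.
Bearing (1.2 l_c t F_u ≤ 2.4 d t F_u): upper limit = 2.4·24·5·450 / 1000 = 129.6 kN.
  Edge l_c = 60 − 27/2 = 46.5 → r_n = 125.5 kN; interior l_c = 95 − 27 = 68 → r_n = 129.6 kN.
  R_n,bearing = 2·125.5 + 2·129.6 = 510.3 kN → 0.75 × 510.3 = 383 kN.
Bearing governs: 383 kN.

383 kN (bearing governs)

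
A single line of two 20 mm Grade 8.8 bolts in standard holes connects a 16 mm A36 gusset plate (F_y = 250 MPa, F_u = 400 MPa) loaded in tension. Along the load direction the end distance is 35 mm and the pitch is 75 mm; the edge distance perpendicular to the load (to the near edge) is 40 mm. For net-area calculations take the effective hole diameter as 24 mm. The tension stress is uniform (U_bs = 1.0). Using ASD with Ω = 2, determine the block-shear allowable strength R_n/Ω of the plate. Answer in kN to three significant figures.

222 kN

Shear plane L_v = 35 + 1·75 = 110 mm; A_gv = 110 × 16 = 1760 mm².
A_nv = (110 − 1.5·24) × 16 = 1184 mm².
A_nt = (40 − 0.5·24) × 16 = 448 mm².
0.6 F_u A_nv = 284.2 kN; 0.6 F_y A_gv = 264 kN → shear yielding governs the shear term.
R_n = 264 + 1.0 × 400 × 448 / 1000 = 443.2 kN.
Allowable strength R_n/Ω = 443.2 / 2 = 222 kN.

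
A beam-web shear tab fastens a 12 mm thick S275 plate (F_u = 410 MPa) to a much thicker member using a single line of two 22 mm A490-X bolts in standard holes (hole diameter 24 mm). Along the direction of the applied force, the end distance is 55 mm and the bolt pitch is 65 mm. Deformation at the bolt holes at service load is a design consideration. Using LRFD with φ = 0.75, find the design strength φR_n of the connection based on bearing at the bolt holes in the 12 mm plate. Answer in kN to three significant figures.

372 kN

Per bolt r_n = 1.2 l_c t F_u ≤ 2.4 d t F_u; upper limit = 2.4 × 22 × 12 × 410 / 1000 = 259.8 kN.
Edge bolt: l_c = 55 − 24/2 = 43 mm → 1.2 × 43 × 12 × 410 / 1000 = 253.9 → r_n = 253.9 kN.
Interior bolts: l_c = 65 − 24 = 41 mm → 1.2 × 41 × 12 × 410 / 1000 = 242.1 → r_n = 242.1 kN.
R_n = 1 × 253.9 + 1 × 242.1 = 495.9 kN.
Design strength φR_n = 0.75 × 495.9 = 372 kN.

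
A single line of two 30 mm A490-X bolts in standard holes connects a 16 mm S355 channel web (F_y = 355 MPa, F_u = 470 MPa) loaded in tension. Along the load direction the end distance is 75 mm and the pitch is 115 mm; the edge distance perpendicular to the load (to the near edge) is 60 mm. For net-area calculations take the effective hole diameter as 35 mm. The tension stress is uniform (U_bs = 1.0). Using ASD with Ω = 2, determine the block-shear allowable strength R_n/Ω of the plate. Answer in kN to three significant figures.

Shear plane L_v = 75 + 1·115 = 190 mm; A_gv = 190 × 16 = 3040 mm².
A_nv = (190 − 1.5·35) × 16 = 2200 mm².
A_nt = (60 − 0.5·35) × 16 = 680 mm².
0.6 F_u A_nv = 620.4 kN; 0.6 F_y A_gv = 647.5 kN → shear rupture governs the shear term.
R_n = 620.4 + 1.0 × 470 × 680 / 1000 = 940 kN.
Allowable strength R_n/Ω = 940 / 2 = 470 kN.

470 kN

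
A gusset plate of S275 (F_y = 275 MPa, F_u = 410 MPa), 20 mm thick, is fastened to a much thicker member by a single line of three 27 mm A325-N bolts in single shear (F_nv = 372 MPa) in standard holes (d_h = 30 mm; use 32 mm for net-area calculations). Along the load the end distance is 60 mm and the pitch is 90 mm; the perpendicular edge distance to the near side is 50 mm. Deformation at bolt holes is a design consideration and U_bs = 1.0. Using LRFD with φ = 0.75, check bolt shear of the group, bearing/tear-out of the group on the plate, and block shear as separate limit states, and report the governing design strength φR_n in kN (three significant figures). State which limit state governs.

Bolt shear: A_b = π·27²/4 = 572.6 mm²; R_n = 372 × 572.6 × 3 × 1 / 1000 = 639 kN → 0.75 × 639 = 479 kN.
Bearing: edge l_c = 45, r_n = 442.8 kN; interior l_c = 60, r_n = 531.4 kN; R_n = 442.8 + 2·531.4 = 1506 kN → 1130 kN.
Block shear: A_gv = 4800, A_nv = 3200, A_nt = 680 mm²; R_n = min(0.6F_uA_nv, 0.6F_yA_gv) + U_bs·F_u·A_nt = 1066 kN → 800 kN.
Bolt shear governs: 479 kN.

479 kN (bolt shear governs)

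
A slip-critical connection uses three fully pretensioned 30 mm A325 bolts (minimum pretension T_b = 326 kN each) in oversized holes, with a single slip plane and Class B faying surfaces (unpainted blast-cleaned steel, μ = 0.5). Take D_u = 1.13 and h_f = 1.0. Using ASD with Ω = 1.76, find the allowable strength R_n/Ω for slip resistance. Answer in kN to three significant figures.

314 kN

R_n = μ · D_u · h_f · T_b · n_s · n_b = 0.5 × 1.13 × 1.0 × 326 × 1 × 3 = 552.6 kN.
Allowable strength R_n/Ω = 552.6 / 1.76 = 314 kN.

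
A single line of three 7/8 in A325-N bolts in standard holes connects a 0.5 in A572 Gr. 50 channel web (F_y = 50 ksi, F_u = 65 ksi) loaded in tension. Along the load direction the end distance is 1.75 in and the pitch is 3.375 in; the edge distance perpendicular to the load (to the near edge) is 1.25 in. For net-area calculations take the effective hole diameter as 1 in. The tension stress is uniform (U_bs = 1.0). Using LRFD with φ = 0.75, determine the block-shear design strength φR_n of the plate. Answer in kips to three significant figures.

106 kips

Shear plane L_v = 1.75 + 2·3.375 = 8.5 in; A_gv = 8.5 × 0.5 = 4.25 in².
A_nv = (8.5 − 2.5·1) × 0.5 = 3 in².
A_nt = (1.25 − 0.5·1) × 0.5 = 0.375 in².
0.6 F_u A_nv = 117 kips; 0.6 F_y A_gv = 127.5 kips → shear rupture governs the shear term.
R_n = 117 + 1.0 × 65 × 0.375 = 141.4 kips.
Design strength φR_n = 0.75 × 141.4 = 106 kips.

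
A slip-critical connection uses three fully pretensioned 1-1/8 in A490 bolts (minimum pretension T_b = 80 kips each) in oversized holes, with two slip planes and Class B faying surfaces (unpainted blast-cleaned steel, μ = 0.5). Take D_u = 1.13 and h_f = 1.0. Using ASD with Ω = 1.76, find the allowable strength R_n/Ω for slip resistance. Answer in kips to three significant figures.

R_n = μ · D_u · h_f · T_b · n_s · n_b = 0.5 × 1.13 × 1.0 × 80 × 2 × 3 = 271.2 kips.
Allowable strength R_n/Ω = 271.2 / 1.76 = 154 kips.

154 kips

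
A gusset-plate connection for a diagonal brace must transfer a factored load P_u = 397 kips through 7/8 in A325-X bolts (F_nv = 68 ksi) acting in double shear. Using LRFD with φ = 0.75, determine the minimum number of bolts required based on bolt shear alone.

7 bolts

A_b = π·0.875²/4 = 0.6013 in².
Per-bolt design strength φR_n = 0.75 × 68 × 0.6013 × 2 = 61.33 kips.
n ≥ 397 / 61.33 = 6.473 → use 7 bolts.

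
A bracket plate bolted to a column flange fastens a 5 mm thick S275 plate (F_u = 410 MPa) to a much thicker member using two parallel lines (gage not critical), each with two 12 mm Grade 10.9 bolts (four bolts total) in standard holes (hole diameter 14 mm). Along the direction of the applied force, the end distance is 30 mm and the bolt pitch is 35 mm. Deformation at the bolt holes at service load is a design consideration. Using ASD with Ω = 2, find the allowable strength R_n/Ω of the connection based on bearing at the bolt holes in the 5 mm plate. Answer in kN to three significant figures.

Per bolt r_n = 1.2 l_c t F_u ≤ 2.4 d t F_u; upper limit = 2.4 × 12 × 5 × 410 / 1000 = 59.04 kN.
Edge bolt: l_c = 30 − 14/2 = 23 mm → 1.2 × 23 × 5 × 410 / 1000 = 56.58 → r_n = 56.58 kN.
Interior bolts: l_c = 35 − 14 = 21 mm → 1.2 × 21 × 5 × 410 / 1000 = 51.66 → r_n = 51.66 kN.
R_n = 2 × 56.58 + 2 × 51.66 = 216.5 kN.
Allowable strength R_n/Ω = 216.5 / 2 = 108 kN.

108 kN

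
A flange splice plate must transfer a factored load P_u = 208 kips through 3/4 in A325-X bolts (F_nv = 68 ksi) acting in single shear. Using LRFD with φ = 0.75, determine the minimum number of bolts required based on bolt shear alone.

10 bolts

A_b = π·0.75²/4 = 0.4418 in².
Per-bolt design strength φR_n = 0.75 × 68 × 0.4418 × 1 = 22.53 kips.
n ≥ 208 / 22.53 = 9.232 → use 10 bolts.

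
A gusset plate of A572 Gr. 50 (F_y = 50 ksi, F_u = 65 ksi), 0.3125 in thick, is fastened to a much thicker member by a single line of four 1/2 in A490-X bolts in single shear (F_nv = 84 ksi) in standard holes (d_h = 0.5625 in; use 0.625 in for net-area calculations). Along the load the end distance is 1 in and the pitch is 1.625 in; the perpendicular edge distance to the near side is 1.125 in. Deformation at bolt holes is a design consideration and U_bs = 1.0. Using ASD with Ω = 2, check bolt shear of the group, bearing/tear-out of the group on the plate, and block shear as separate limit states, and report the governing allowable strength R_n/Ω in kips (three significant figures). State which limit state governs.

30.7 kips (block shear governs)

Bolt shear: A_b = π·0.5²/4 = 0.1963 in²; R_n = 84 × 0.1963 × 4 × 1 = 65.97 kips → 65.97 / 2 = 33 kips.
Bearing: edge l_c = 0.7188, r_n = 17.52 kips; interior l_c = 1.062, r_n = 24.38 kips; R_n = 17.52 + 3·24.38 = 90.64 kips → 45.3 kips.
Block shear: A_gv = 1.836, A_nv = 1.152, A_nt = 0.2539 in²; R_n = min(0.6F_uA_nv, 0.6F_yA_gv) + U_bs·F_u·A_nt = 61.45 kips → 30.7 kips.
Block shear governs: 30.7 kips.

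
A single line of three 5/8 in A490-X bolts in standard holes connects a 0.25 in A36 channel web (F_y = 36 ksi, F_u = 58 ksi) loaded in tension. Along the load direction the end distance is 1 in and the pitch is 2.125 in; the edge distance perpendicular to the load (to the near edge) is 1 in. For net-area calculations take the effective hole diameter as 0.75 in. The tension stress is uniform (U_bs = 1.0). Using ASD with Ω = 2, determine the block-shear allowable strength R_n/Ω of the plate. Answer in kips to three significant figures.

18.7 kips

Shear plane L_v = 1 + 2·2.125 = 5.25 in; A_gv = 5.25 × 0.25 = 1.312 in².
A_nv = (5.25 − 2.5·0.75) × 0.25 = 0.8438 in².
A_nt = (1 − 0.5·0.75) × 0.25 = 0.1562 in².
0.6 F_u A_nv = 29.36 kips; 0.6 F_y A_gv = 28.35 kips → shear yielding governs the shear term.
R_n = 28.35 + 1.0 × 58 × 0.1562 = 37.41 kips.
Allowable strength R_n/Ω = 37.41 / 2 = 18.7 kips.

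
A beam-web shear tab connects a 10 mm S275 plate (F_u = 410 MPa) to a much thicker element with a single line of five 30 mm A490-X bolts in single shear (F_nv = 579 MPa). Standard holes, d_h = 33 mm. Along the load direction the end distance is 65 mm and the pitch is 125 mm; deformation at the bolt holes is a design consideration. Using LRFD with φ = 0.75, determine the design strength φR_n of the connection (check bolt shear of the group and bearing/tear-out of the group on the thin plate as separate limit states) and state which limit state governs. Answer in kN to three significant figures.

Bolt shear: A_b = π·30²/4 = 706.9 mm²; R_n = 579 × 706.9 × 5 × 1 / 1000 = 2046 kN → 0.75 × 2046 = 1530 kN.
Bearing (1.2 l_c t F_u ≤ 2.4 d t F_u): upper limit = 2.4·30·10·410 / 1000 = 295.2 kN.
  Edge l_c = 65 − 33/2 = 48.5 → r_n = 238.6 kN; interior l_c = 125 − 33 = 92 → r_n = 295.2 kN.
  R_n,bearing = 1·238.6 + 4·295.2 = 1419 kN → 0.75 × 1419 = 1060 kN.
Bearing governs: 1060 kN.

1060 kN (bearing governs)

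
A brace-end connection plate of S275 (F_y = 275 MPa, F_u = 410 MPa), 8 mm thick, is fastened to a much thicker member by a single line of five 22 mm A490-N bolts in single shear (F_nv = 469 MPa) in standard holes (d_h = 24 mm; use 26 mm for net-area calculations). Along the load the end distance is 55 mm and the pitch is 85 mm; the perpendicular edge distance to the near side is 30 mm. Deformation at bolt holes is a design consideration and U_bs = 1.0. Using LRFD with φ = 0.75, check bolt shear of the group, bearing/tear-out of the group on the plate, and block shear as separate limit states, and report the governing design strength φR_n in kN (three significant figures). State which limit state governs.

433 kN (block shear governs)

Bolt shear: A_b = π·22²/4 = 380.1 mm²; R_n = 469 × 380.1 × 5 × 1 / 1000 = 891.4 kN → 0.75 × 891.4 = 669 kN.
Bearing: edge l_c = 43, r_n = 169.2 kN; interior l_c = 61, r_n = 173.2 kN; R_n = 169.2 + 4·173.2 = 862 kN → 646 kN.
Block shear: A_gv = 3160, A_nv = 2224, A_nt = 136 mm²; R_n = min(0.6F_uA_nv, 0.6F_yA_gv) + U_bs·F_u·A_nt = 577.2 kN → 433 kN.
Block shear governs: 433 kN.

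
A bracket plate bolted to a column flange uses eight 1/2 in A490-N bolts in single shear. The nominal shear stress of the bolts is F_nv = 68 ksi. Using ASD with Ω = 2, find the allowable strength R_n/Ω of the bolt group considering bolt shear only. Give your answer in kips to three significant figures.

53.4 kips

A_b = π × 0.5² / 4 = 0.1963 in².
R_n = F_nv · A_b · n · n_s = 68 × 0.1963 × 8 × 1 = 106.8 kips.
Allowable strength R_n/Ω = 106.8 / 2 = 53.4 kips.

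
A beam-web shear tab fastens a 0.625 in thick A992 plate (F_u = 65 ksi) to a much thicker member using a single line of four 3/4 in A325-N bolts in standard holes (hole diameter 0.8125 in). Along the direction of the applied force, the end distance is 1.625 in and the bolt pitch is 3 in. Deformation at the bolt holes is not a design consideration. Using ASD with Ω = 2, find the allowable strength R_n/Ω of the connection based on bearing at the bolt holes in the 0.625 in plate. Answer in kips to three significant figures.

174 kips

Per bolt r_n = 1.5 l_c t F_u ≤ 3.0 d t F_u; upper limit = 3.0 × 0.75 × 0.625 × 65 = 91.41 kips.
Edge bolt: l_c = 1.625 − 0.8125/2 = 1.219 in → 1.5 × 1.219 × 0.625 × 65 = 74.27 → r_n = 74.27 kips.
Interior bolts: l_c = 3 − 0.8125 = 2.188 in → 1.5 × 2.188 × 0.625 × 65 = 133.3 → r_n = 91.41 kips.
R_n = 1 × 74.27 + 3 × 91.41 = 348.5 kips.
Allowable strength R_n/Ω = 348.5 / 2 = 174 kips.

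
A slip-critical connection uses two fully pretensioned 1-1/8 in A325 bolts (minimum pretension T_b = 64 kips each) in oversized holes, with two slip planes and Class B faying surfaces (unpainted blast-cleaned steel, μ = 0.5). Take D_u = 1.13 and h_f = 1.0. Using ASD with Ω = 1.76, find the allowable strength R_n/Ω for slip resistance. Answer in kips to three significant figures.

R_n = μ · D_u · h_f · T_b · n_s · n_b = 0.5 × 1.13 × 1.0 × 64 × 2 × 2 = 144.6 kips.
Allowable strength R_n/Ω = 144.6 / 1.76 = 82.2 kips.

82.2 kips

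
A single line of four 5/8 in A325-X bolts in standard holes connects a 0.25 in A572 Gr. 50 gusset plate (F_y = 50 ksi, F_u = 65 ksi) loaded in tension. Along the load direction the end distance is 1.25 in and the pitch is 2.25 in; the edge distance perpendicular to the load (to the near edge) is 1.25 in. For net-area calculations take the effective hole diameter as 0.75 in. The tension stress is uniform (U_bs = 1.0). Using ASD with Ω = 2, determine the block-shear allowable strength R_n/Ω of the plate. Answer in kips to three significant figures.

33.3 kips

Shear plane L_v = 1.25 + 3·2.25 = 8 in; A_gv = 8 × 0.25 = 2 in².
A_nv = (8 − 3.5·0.75) × 0.25 = 1.344 in².
A_nt = (1.25 − 0.5·0.75) × 0.25 = 0.2188 in².
0.6 F_u A_nv = 52.41 kips; 0.6 F_y A_gv = 60 kips → shear rupture governs the shear term.
R_n = 52.41 + 1.0 × 65 × 0.2188 = 66.62 kips.
Allowable strength R_n/Ω = 66.62 / 2 = 33.3 kips.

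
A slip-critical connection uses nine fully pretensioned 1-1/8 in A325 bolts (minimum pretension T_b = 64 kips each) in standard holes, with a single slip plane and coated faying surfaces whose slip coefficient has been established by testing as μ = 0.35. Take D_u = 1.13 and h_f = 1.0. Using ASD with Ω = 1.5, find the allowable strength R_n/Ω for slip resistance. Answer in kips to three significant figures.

R_n = μ · D_u · h_f · T_b · n_s · n_b = 0.35 × 1.13 × 1.0 × 64 × 1 × 9 = 227.8 kips.
Allowable strength R_n/Ω = 227.8 / 1.5 = 152 kips.

152 kips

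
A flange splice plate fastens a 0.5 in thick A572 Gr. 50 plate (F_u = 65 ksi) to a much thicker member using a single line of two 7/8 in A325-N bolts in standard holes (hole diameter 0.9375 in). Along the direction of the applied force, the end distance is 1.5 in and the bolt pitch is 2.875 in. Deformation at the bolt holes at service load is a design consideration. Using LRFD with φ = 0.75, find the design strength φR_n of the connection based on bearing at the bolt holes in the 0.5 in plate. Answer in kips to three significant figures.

81.4 kips

Per bolt r_n = 1.2 l_c t F_u ≤ 2.4 d t F_u; upper limit = 2.4 × 0.875 × 0.5 × 65 = 68.25 kips.
Edge bolt: l_c = 1.5 − 0.9375/2 = 1.031 in → 1.2 × 1.031 × 0.5 × 65 = 40.22 → r_n = 40.22 kips.
Interior bolts: l_c = 2.875 − 0.9375 = 1.938 in → 1.2 × 1.938 × 0.5 × 65 = 75.56 → r_n = 68.25 kips.
R_n = 1 × 40.22 + 1 × 68.25 = 108.5 kips.
Design strength φR_n = 0.75 × 108.5 = 81.4 kips.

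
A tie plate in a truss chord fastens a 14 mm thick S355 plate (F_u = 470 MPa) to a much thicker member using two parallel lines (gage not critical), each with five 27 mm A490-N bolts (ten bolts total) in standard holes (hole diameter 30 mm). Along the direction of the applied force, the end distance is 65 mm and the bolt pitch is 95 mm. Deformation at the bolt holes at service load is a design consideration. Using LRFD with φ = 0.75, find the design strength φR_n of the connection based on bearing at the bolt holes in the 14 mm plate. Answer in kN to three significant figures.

Per bolt r_n = 1.2 l_c t F_u ≤ 2.4 d t F_u; upper limit = 2.4 × 27 × 14 × 470 / 1000 = 426.4 kN.
Edge bolt: l_c = 65 − 30/2 = 50 mm → 1.2 × 50 × 14 × 470 / 1000 = 394.8 → r_n = 394.8 kN.
Interior bolts: l_c = 95 − 30 = 65 mm → 1.2 × 65 × 14 × 470 / 1000 = 513.2 → r_n = 426.4 kN.
R_n = 2 × 394.8 + 8 × 426.4 = 4201 kN.
Design strength φR_n = 0.75 × 4201 = 3150 kN.

3150 kN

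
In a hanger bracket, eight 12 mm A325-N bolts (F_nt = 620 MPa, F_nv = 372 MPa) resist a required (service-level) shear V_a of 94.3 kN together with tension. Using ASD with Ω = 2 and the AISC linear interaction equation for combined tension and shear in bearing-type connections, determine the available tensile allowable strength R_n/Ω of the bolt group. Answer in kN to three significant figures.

A_b = π·12²/4 = 113.1 mm²; f_rv = 94.3 × 1000 / (8 × 113.1) = 104.2 MPa.
F'_nt = 1.3 F_nt − (Ω F_nt / F_nv) f_rv = 1.3·620 − (2·620/372)·104.2 = 458.6 MPa, capped at F_nt → F'_nt = 458.6 MPa.
R_n = F'_nt · A_b · n = 458.6 × 113.1 × 8 / 1000 = 414.9 kN.
Allowable strength R_n/Ω = 414.9 / 2 = 207 kN.

207 kN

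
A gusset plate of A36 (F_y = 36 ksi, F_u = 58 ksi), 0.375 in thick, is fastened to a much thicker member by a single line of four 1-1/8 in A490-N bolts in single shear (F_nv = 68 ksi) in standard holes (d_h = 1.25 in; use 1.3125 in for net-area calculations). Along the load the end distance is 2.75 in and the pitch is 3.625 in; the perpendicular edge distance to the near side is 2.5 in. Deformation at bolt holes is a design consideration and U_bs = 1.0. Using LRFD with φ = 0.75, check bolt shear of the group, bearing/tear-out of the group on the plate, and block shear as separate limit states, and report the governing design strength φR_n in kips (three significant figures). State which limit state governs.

Bolt shear: A_b = π·1.125²/4 = 0.994 in²; R_n = 68 × 0.994 × 4 × 1 = 270.4 kips → 0.75 × 270.4 = 203 kips.
Bearing: edge l_c = 2.125, r_n = 55.46 kips; interior l_c = 2.375, r_n = 58.72 kips; R_n = 55.46 + 3·58.72 = 231.6 kips → 174 kips.
Block shear: A_gv = 5.109, A_nv = 3.387, A_nt = 0.6914 in²; R_n = min(0.6F_uA_nv, 0.6F_yA_gv) + U_bs·F_u·A_nt = 150.5 kips → 113 kips.
Block shear governs: 113 kips.

113 kips (block shear governs)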